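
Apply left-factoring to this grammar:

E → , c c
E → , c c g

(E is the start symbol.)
E → , c c E'
E' → ε
E' → g

Left-factoring transforms A → αβ₁ | αβ₂ into A → αA' and A' → β₁ | β₂
(α is the longest common prefix among the alternatives). Repeat until
no nonterminal has two alternatives with a common prefix.

Round 1: E has alternatives sharing prefix ', c c'. Introduce E': E → , c c E'
  Add: E' → ε
  Add: E' → g

No remaining common prefixes — done.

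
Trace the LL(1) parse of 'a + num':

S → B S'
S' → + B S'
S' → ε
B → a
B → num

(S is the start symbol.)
LL(1) parsing maintains a stack (initially the start symbol over $) and the input. At each step: if the stack top is a terminal, match it against the current input token; if it is a non-terminal N, replace it with the RHS of M[N, lookahead] (the unique production whose predict set contains the lookahead).

Stack is shown with the top on the left.

Stack     Input      Action
---------------------------
S $       a + num $  output S → B S'
B S' $    a + num $  output B → a
a S' $    a + num $  match 'a'
S' $      + num $    output S' → + B S'
+ B S' $  + num $    match '+'
B S' $    num $      output B → num
num S' $  num $      match 'num'
S' $      $          output S' → ε
$         $          accept

The string is accepted.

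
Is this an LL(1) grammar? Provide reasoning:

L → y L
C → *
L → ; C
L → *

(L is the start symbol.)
Yes, the grammar is LL(1).

For L:
  PREDICT(L → y L) = { 'y' }
  PREDICT(L → ';' C) = { ';' }
  PREDICT(L → '*') = { '*' }
C has a single production, so nothing to check there.

All predict sets are disjoint. The grammar IS LL(1).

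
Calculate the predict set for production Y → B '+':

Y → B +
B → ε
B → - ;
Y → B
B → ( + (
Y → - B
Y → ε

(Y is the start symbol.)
{ '(', '+', '-' }

PREDICT(Y → B '+') = (FIRST(RHS) \ {ε}) ∪ (FOLLOW(Y) if ε ∈ FIRST(RHS), i.e. RHS ⇒* ε)
FIRST(B) = { '(', '-', ε }
FIRST(B '+') = { '(', '+', '-' }
ε ∉ FIRST(B '+'), so FOLLOW(Y) is not added.
PREDICT(Y → B '+') = { '(', '+', '-' }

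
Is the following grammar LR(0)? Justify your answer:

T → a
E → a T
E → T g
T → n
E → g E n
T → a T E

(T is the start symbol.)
No. Shift-reduce conflict between [T → a .] and [T → . a]

A grammar is LR(0) if no state in the canonical LR(0) collection has:
  - both a shift item (dot before a terminal) and a complete item (shift-reduce conflict), or
  - two or more complete items (reduce-reduce conflict; the accept item [T' → T .] counts as a complete item here).

Augment with T' → T and build the canonical LR(0) collection (I0 = CLOSURE({[T' → . T]}), then GOTO on every symbol after a dot until no new states appear). It has 13 states:
  I0: { [T → . a T E], [T → . a], [T → . n], [T' → . T] }  — shift
  I1: { [T' → T .] }  — accept
  I2: { [T → . a T E], [T → . a], [T → . n], [T → a . T E], [T → a .] }  — shift, reduce
  I3: { [T → n .] }  — reduce
  I4: { [E → . T g], [E → . a T], [E → . g E n], [T → . a T E], [T → . a], [T → . n], [T → a T . E] }  — shift
  I5: { [T → a T E .] }  — reduce
  I6: { [E → T . g] }  — shift
  I7: { [E → a . T], [T → . a T E], [T → . a], [T → . n], [T → a . T E], [T → a .] }  — shift, reduce
  I8: { [E → . T g], [E → . a T], [E → . g E n], [E → g . E n], [T → . a T E], [T → . a], [T → . n] }  — shift
  I9: { [E → g E . n] }  — shift
  I10: { [E → g E n .] }  — reduce
  I11: { [E → . T g], [E → . a T], [E → . g E n], [E → a T .], [T → . a T E], [T → . a], [T → . n], [T → a T . E] }  — shift, reduce
  I12: { [E → T g .] }  — reduce

Conflict in state I2:
  Shift-reduce conflict between [T → a .] and [T → . a]
So the grammar is NOT LR(0).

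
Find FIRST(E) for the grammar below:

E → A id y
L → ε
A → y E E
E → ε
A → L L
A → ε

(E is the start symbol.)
To compute FIRST(E), examine every production with E on the left-hand side, reading each right-hand side left to right until a non-nullable symbol is reached.

FIRST sets of the other non-terminals involved (by the same procedure, iterated to a fixed point):
  FIRST(A) = { 'y', ε }

From E → A id y:
  - A is a non-terminal: add FIRST(A) \ {ε} = { 'y' }
    A is nullable, so continue to the next symbol
  - id is a terminal: add 'id' and stop
From E → ε:
  - ε-production, so ε ∈ FIRST(E)

Collecting: FIRST(E) = { 'id', 'y', ε }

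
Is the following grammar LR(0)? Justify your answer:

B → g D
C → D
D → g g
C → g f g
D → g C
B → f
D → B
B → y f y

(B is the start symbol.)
A grammar is LR(0) if no state in the canonical LR(0) collection has:
  - both a shift item (dot before a terminal) and a complete item (shift-reduce conflict), or
  - two or more complete items (reduce-reduce conflict; the accept item [B' → B .] counts as a complete item here).

Augment with B' → B and build the canonical LR(0) collection (I0 = CLOSURE({[B' → . B]}), then GOTO on every symbol after a dot until no new states appear). It has 15 states:
  I0: { [B → . f], [B → . g D], [B → . y f y], [B' → . B] }  — shift
  I1: { [B' → B .] }  — accept
  I2: { [B → f .] }  — reduce
  I3: { [B → . f], [B → . g D], [B → . y f y], [B → g . D], [D → . B], [D → . g C], [D → . g g] }  — shift
  I4: { [B → y . f y] }  — shift
  I5: { [B → y f . y] }  — shift
  I6: { [B → y f y .] }  — reduce
  I7: { [D → B .] }  — reduce
  I8: { [B → g D .] }  — reduce
  I9: { [B → . f], [B → . g D], [B → . y f y], [B → g . D], [C → . D], [C → . g f g], [D → . B], [D → . g C], [D → . g g], [D → g . C], [D → g . g] }  — shift
  I10: { [D → g C .] }  — reduce
  I11: { [B → g D .], [C → D .] }  — 2 reduces
  I12: { [B → . f], [B → . g D], [B → . y f y], [B → g . D], [C → . D], [C → . g f g], [C → g . f g], [D → . B], [D → . g C], [D → . g g], [D → g . C], [D → g . g], [D → g g .] }  — shift, reduce
  I13: { [B → f .], [C → g f . g] }  — shift, reduce
  I14: { [C → g f g .] }  — reduce

Conflict in state I11:
  Reduce-reduce conflict: [B → g D .] and [C → D .]
So the grammar is NOT LR(0).

Answer: No. Reduce-reduce conflict: [B → g D .] and [C → D .]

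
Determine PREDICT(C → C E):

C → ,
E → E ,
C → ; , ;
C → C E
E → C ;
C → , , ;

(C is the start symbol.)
PREDICT(C → C E) = (FIRST(RHS) \ {ε}) ∪ (FOLLOW(C) if ε ∈ FIRST(RHS), i.e. RHS ⇒* ε)
FIRST(C) = { ',', ';' }
FIRST(C E) = { ',', ';' }
ε ∉ FIRST(C E), so FOLLOW(C) is not added.
PREDICT(C → C E) = { ',', ';' }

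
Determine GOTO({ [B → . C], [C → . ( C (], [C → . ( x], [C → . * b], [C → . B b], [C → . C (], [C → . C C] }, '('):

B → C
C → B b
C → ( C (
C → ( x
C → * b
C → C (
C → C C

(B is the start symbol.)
GOTO(I, '(') = CLOSURE({ [A → αX.β] : [A → α.Xβ] ∈ I, X = '(' })

Items with dot before '(', with the dot advanced:
  [C → . ( C (] → [C → ( . C (]
  [C → . ( x] → [C → ( . x]
Closure of the advanced items:
  [C → ( . C (] has the dot before C: add [C → . B b], [C → . ( C (], [C → . ( x], [C → . * b], [C → . C (], [C → . C C]
  [C → . B b] has the dot before B: add [B → . C]

GOTO = { [B → . C], [C → ( . C (], [C → ( . x], [C → . ( C (], [C → . ( x], [C → . * b], [C → . B b], [C → . C (], [C → . C C] }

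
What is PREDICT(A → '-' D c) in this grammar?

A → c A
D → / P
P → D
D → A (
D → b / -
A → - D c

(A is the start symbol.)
{ '-' }

PREDICT(A → '-' D c) = (FIRST(RHS) \ {ε}) ∪ (FOLLOW(A) if ε ∈ FIRST(RHS), i.e. RHS ⇒* ε)
FIRST('-' D c) = { '-' }
ε ∉ FIRST('-' D c), so FOLLOW(A) is not added.
PREDICT(A → '-' D c) = { '-' }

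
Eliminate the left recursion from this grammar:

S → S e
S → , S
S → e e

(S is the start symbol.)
S → , S S'
S → e e S'
S' → e S'
S' → ε

S is directly left-recursive. The standard transformation for
  A → A α₁ | ... | A α_m | β₁ | ... | β_n
is
  A  → β₁ A' | ... | β_n A'
  A' → α₁ A' | ... | α_m A' | ε

S → , S becomes S → , S S'
S → e e becomes S → e e S'
S → S e becomes S' → e S'
Add S' → ε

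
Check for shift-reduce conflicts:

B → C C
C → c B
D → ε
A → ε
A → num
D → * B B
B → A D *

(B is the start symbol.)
Augment with B' → B and build the canonical LR(0) collection (I0 = CLOSURE({[B' → . B]}), then GOTO on every symbol after a dot until no new states appear). It has 13 states:
  I0: { [A → . num], [A → .], [B → . A D *], [B → . C C], [B' → . B], [C → . c B] }  — shift, reduce
  I1: { [B → A . D *], [D → . * B B], [D → .] }  — shift, reduce
  I2: { [B' → B .] }  — accept
  I3: { [B → C . C], [C → . c B] }  — shift
  I4: { [A → . num], [A → .], [B → . A D *], [B → . C C], [C → . c B], [C → c . B] }  — shift, reduce
  I5: { [A → num .] }  — reduce
  I6: { [C → c B .] }  — reduce
  I7: { [B → C C .] }  — reduce
  I8: { [A → . num], [A → .], [B → . A D *], [B → . C C], [C → . c B], [D → * . B B] }  — shift, reduce
  I9: { [B → A D . *] }  — shift
  I10: { [B → A D * .] }  — reduce
  I11: { [A → . num], [A → .], [B → . A D *], [B → . C C], [C → . c B], [D → * B . B] }  — shift, reduce
  I12: { [D → * B B .] }  — reduce

I0 contains reduce item [A → .] and shift items [A → . num], [C → . c B] — shift-reduce conflict.
I1 contains reduce item [D → .] and shift item [D → . * B B] — shift-reduce conflict.
I4 contains reduce item [A → .] and shift items [A → . num], [C → . c B] — shift-reduce conflict.
I8 contains reduce item [A → .] and shift items [A → . num], [C → . c B] — shift-reduce conflict.
I11 contains reduce item [A → .] and shift items [A → . num], [C → . c B] — shift-reduce conflict.

Answer: Yes — I0: [A → .] vs [A → . num]; I1: [D → .] vs [D → . * B B]; I4: [A → .] vs [A → . num]; I8: [A → .] vs [A → . num]; I11: [A → .] vs [A → . num]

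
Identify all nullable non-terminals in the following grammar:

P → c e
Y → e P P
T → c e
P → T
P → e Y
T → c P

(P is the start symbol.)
None

There are no ε-productions, so no non-terminal can derive ε.
No non-terminals are nullable.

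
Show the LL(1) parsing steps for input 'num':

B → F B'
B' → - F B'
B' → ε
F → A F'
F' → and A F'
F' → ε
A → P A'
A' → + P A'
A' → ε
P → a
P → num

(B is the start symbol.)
LL(1) parsing maintains a stack (initially the start symbol over $) and the input. At each step: if the stack top is a terminal, match it against the current input token; if it is a non-terminal N, replace it with the RHS of M[N, lookahead] (the unique production whose predict set contains the lookahead).

Stack is shown with the top on the left.

Stack           Input  Action
-----------------------------
B $             num $  output B → F B'
F B' $          num $  output F → A F'
A F' B' $       num $  output A → P A'
P A' F' B' $    num $  output P → num
num A' F' B' $  num $  match 'num'
A' F' B' $      $      output A' → ε
F' B' $         $      output F' → ε
B' $            $      output B' → ε
$               $      accept

The string is accepted.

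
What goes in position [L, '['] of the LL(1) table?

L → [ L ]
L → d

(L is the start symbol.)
L → [ L ]

To find M[L, '['], we find productions for L where '[' is in the predict set (PREDICT(N → α) = (FIRST(α) \ {ε}) ∪ (FOLLOW(N) if α ⇒* ε)).

L → [ L ]: PREDICT = { '[' }
  '[' is in predict set, so this production goes in M[L, '[']
L → d: PREDICT = { 'd' }

M[L, '['] = L → [ L ]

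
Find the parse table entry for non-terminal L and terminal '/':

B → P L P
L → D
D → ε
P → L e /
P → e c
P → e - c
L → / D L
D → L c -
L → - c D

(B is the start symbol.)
To find M[L, '/'], we find productions for L where '/' is in the predict set (PREDICT(N → α) = (FIRST(α) \ {ε}) ∪ (FOLLOW(N) if α ⇒* ε)).

Relevant sets:
  FIRST(D) = { '-', '/', 'c', ε }
  FOLLOW(L) = { '-', '/', 'c', 'e' }

L → D: PREDICT = { '-', '/', 'c', 'e' }
  '/' is in predict set, so this production goes in M[L, '/']
L → / D L: PREDICT = { '/' }
  '/' is in predict set, so this production goes in M[L, '/']
L → - c D: PREDICT = { '-' }

M[L, '/'] = L → D, L → / D L  (a multiply-defined cell — the grammar is not LL(1))

Answer: L → D, L → / D L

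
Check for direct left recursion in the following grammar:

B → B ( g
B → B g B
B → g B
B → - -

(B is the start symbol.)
Direct left recursion occurs when N → N α for some non-terminal N (the right-hand side begins with the left-hand side itself).

B → B ( g: LEFT RECURSIVE (starts with B)
B → B g B: LEFT RECURSIVE (starts with B)
B → g B: starts with g
B → - -: starts with '-'

The grammar has direct left recursion on: B.

Answer: Yes, B is left-recursive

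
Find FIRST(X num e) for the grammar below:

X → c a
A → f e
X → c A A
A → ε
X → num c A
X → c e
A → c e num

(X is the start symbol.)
{ 'c', 'num' }

FIRST sets of the non-terminals involved (from the grammar, by fixed-point iteration):
  FIRST(X) = { 'c', 'num' }

To compute FIRST(X num e), process the symbols left to right:
Symbol X is a non-terminal. Add FIRST(X) \ {ε} = { 'c', 'num' }
X is not nullable (ε ∉ FIRST(X)), so stop here.
FIRST(X num e) = { 'c', 'num' }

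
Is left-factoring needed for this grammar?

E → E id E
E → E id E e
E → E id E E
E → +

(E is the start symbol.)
Left-factoring is needed when two productions for the same non-terminal
share a common prefix on the right-hand side.

Productions for E:
  E → E id E
  E → E id E e
  E → E id E E
  E → +

Found common prefix 'E id E' in productions for E

Answer: Yes, E has productions with common prefix 'E id E'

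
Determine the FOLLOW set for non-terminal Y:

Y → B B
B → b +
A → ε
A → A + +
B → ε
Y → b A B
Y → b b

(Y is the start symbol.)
Y is the start symbol, so $ ∈ FOLLOW(Y).
Y does not occur on any right-hand side.

Taking the union: FOLLOW(Y) = { $ }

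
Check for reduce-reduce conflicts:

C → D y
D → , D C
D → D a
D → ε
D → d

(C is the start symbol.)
A reduce-reduce conflict occurs when an LR(0) state has two complete items [A → α .] and [B → β .] — both call for a reduction, and with no lookahead the parser cannot choose between them.

Augment with C' → C and build the canonical LR(0) collection (I0 = CLOSURE({[C' → . C]}), then GOTO on every symbol after a dot until no new states appear). It has 9 states:
  I0: { [C → . D y], [C' → . C], [D → . , D C], [D → . D a], [D → . d], [D → .] }  — shift, reduce
  I1: { [D → , . D C], [D → . , D C], [D → . D a], [D → . d], [D → .] }  — shift, reduce
  I2: { [C' → C .] }  — accept
  I3: { [C → D . y], [D → D . a] }  — shift
  I4: { [D → d .] }  — reduce
  I5: { [D → D a .] }  — reduce
  I6: { [C → D y .] }  — reduce
  I7: { [C → . D y], [D → , D . C], [D → . , D C], [D → . D a], [D → . d], [D → .], [D → D . a] }  — shift, reduce
  I8: { [D → , D C .] }  — reduce

No state contains more than one complete item.

Answer: No reduce-reduce conflicts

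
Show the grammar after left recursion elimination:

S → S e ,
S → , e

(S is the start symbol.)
S → , e S'
S' → e , S'
S' → ε

S is directly left-recursive. The standard transformation for
  A → A α₁ | ... | A α_m | β₁ | ... | β_n
is
  A  → β₁ A' | ... | β_n A'
  A' → α₁ A' | ... | α_m A' | ε

S → , e becomes S → , e S'
S → S e , becomes S' → e , S'
Add S' → ε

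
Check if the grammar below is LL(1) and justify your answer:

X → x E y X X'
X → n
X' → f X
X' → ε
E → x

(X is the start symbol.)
No. Predict set conflict for X': { 'f' }

A grammar is LL(1) if for each non-terminal N with multiple productions, the predict sets of those productions are pairwise disjoint, where PREDICT(N → α) = (FIRST(α) \ {ε}) ∪ (FOLLOW(N) if α ⇒* ε).

Relevant sets:
  FOLLOW(X') = { $, 'f' }

For X:
  PREDICT(X → x E y X X') = { 'x' }
  PREDICT(X → n) = { 'n' }
For X':
  PREDICT(X' → f X) = { 'f' }
  PREDICT(X' → ε) = { $, 'f' }
E has a single production, so nothing to check there.

Conflict found: Predict set conflict for X': { 'f' }
The grammar is NOT LL(1).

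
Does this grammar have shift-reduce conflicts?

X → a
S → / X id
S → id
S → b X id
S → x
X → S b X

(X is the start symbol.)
Augment with X' → X and build the canonical LR(0) collection (I0 = CLOSURE({[X' → . X]}), then GOTO on every symbol after a dot until no new states appear). It has 14 states:
  I0: { [S → . / X id], [S → . b X id], [S → . id], [S → . x], [X → . S b X], [X → . a], [X' → . X] }  — shift
  I1: { [S → . / X id], [S → . b X id], [S → . id], [S → . x], [S → / . X id], [X → . S b X], [X → . a] }  — shift
  I2: { [X → S . b X] }  — shift
  I3: { [X' → X .] }  — accept
  I4: { [X → a .] }  — reduce
  I5: { [S → . / X id], [S → . b X id], [S → . id], [S → . x], [S → b . X id], [X → . S b X], [X → . a] }  — shift
  I6: { [S → id .] }  — reduce
  I7: { [S → x .] }  — reduce
  I8: { [S → b X . id] }  — shift
  I9: { [S → b X id .] }  — reduce
  I10: { [S → . / X id], [S → . b X id], [S → . id], [S → . x], [X → . S b X], [X → . a], [X → S b . X] }  — shift
  I11: { [X → S b X .] }  — reduce
  I12: { [S → / X . id] }  — shift
  I13: { [S → / X id .] }  — reduce

No state contains both a complete item and a shift item.

Answer: No shift-reduce conflicts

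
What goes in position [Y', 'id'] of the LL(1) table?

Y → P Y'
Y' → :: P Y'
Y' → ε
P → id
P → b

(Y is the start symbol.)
Empty (error entry)

To find M[Y', 'id'], we find productions for Y' where 'id' is in the predict set (PREDICT(N → α) = (FIRST(α) \ {ε}) ∪ (FOLLOW(N) if α ⇒* ε)).

Relevant sets:
  FOLLOW(Y') = { $ }

Y' → :: P Y': PREDICT = { '::' }
Y' → ε: PREDICT = { $ }

M[Y', 'id'] is empty (no production applies)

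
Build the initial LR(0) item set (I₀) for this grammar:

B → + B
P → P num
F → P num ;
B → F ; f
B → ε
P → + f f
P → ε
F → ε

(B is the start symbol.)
{ [B → . + B], [B → . F ; f], [B → .], [B' → . B], [F → . P num ;], [F → .], [P → . + f f], [P → . P num], [P → .] }

First, augment the grammar with B' → B
I₀ = CLOSURE({ [B' → . B] }):
  [B' → . B] has the dot before B: add [B → . + B], [B → . F ; f], [B → .]
  [B → . F ; f] has the dot before F: add [F → . P num ;], [F → .]
  [F → . P num ;] has the dot before P: add [P → . P num], [P → . + f f], [P → .]
No further items can be added.

I₀ = { [B → . + B], [B → . F ; f], [B → .], [B' → . B], [F → . P num ;], [F → .], [P → . + f f], [P → . P num], [P → .] }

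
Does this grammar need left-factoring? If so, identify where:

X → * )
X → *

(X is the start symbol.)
Left-factoring is needed when two productions for the same non-terminal
share a common prefix on the right-hand side.

Productions for X:
  X → * )
  X → *

Found common prefix '*' in productions for X

Answer: Yes, X has productions with common prefix '*'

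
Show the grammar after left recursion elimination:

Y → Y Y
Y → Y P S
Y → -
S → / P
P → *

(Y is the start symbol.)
Y is directly left-recursive. The standard transformation for
  A → A α₁ | ... | A α_m | β₁ | ... | β_n
is
  A  → β₁ A' | ... | β_n A'
  A' → α₁ A' | ... | α_m A' | ε

Y → - becomes Y → - Y'
Y → Y Y becomes Y' → Y Y'
Y → Y P S becomes Y' → P S Y'
Add Y' → ε

Productions for other non-terminals are unchanged:
  S → / P
  P → *

Resulting grammar:
Y → - Y'
Y' → Y Y'
Y' → P S Y'
Y' → ε
S → / P
P → *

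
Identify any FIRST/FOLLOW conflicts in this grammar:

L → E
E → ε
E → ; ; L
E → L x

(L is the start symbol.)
A FIRST/FOLLOW conflict occurs when a non-terminal N has a nullable alternative N → β (β ⇒* ε) and another alternative N → α with FIRST(α) ∩ FOLLOW(N) ≠ ∅: on such a lookahead the parser cannot decide between expanding α and letting N vanish via β.

Nullable non-terminals: E, L.
FIRST sets used below: FIRST(L) = { ';', 'x', ε }

E: nullable alternative(s) E → ε; FOLLOW(E) = { $, 'x' }
  E → ε: FIRST \ {ε} = { } — this is the only nullable alternative, skip
  E → ; ; L: FIRST \ {ε} = { ';' } — disjoint from FOLLOW(E)
  E → L x: FIRST \ {ε} = { ';', 'x' } — overlaps FOLLOW(E) on { 'x' }: CONFLICT
L has a nullable alternative but only one production, so nothing to check.

So the grammar has 1 FIRST/FOLLOW conflict (marked CONFLICT above).

Answer: Yes. E → L x with FOLLOW(E) on { 'x' }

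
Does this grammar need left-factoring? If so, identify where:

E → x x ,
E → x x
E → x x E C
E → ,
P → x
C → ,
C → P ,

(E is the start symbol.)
Left-factoring is needed when two productions for the same non-terminal
share a common prefix on the right-hand side.

Productions for E:
  E → x x ,
  E → x x
  E → x x E C
  E → ,
Productions for C:
  C → ,
  C → P ,

Found common prefix 'x x' in productions for E

Answer: Yes, E has productions with common prefix 'x x'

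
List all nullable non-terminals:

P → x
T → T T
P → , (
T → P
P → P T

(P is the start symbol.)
A non-terminal is nullable if it can derive ε (the empty string): either it has an ε-production, or it has a production whose right-hand side consists entirely of nullable non-terminals.

There are no ε-productions, so no non-terminal can derive ε.
No non-terminals are nullable.

Answer: None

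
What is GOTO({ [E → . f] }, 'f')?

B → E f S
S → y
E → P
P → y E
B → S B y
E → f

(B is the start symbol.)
{ [E → f .] }

GOTO(I, 'f') = CLOSURE({ [A → αX.β] : [A → α.Xβ] ∈ I, X = 'f' })

Items with dot before 'f', with the dot advanced:
  [E → . f] → [E → f .]
Closure adds nothing (no advanced item has the dot before a non-terminal).

GOTO = { [E → f .] }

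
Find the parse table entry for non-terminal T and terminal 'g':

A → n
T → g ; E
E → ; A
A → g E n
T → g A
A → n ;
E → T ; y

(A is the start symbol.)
To find M[T, 'g'], we find productions for T where 'g' is in the predict set (PREDICT(N → α) = (FIRST(α) \ {ε}) ∪ (FOLLOW(N) if α ⇒* ε)).

T → g ; E: PREDICT = { 'g' }
  'g' is in predict set, so this production goes in M[T, 'g']
T → g A: PREDICT = { 'g' }
  'g' is in predict set, so this production goes in M[T, 'g']

M[T, 'g'] = T → g ; E, T → g A  (a multiply-defined cell — the grammar is not LL(1))

Answer: T → g ; E, T → g A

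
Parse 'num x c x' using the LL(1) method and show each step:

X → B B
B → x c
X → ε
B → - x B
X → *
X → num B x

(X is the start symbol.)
Stack is shown with the top on the left.

Stack      Input        Action
------------------------------
X $        num x c x $  output X → num B x
num B x $  num x c x $  match 'num'
B x $      x c x $      output B → x c
x c x $    x c x $      match 'x'
c x $      c x $        match 'c'
x $        x $          match 'x'
$          $            accept

The string is accepted.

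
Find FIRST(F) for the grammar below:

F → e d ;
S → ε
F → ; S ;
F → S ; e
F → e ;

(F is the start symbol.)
{ ';', 'e' }

FIRST sets of the other non-terminals involved (by the same procedure, iterated to a fixed point):
  FIRST(S) = { ε }

From F → e d ;:
  - e is a terminal: add 'e' and stop
From F → ; S ;:
  - ';' is a terminal: add ';' and stop
From F → S ; e:
  - S is a non-terminal: add FIRST(S) \ {ε} = { }
    S is nullable, so continue to the next symbol
  - ';' is a terminal: add ';' and stop
From F → e ;:
  - e is a terminal: add 'e' and stop

Collecting: FIRST(F) = { ';', 'e' }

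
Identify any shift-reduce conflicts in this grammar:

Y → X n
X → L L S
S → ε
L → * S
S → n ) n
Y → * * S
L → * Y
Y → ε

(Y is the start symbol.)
A shift-reduce conflict occurs when an LR(0) state has both:
  - a complete (reduce) item [A → α .] (dot at the end), and
  - a shift item [B → β . c γ] (dot before a terminal).

Augment with Y' → Y and build the canonical LR(0) collection (I0 = CLOSURE({[Y' → . Y]}), then GOTO on every symbol after a dot until no new states appear). It has 16 states:
  I0: { [L → . * S], [L → . * Y], [X → . L L S], [Y → . * * S], [Y → . X n], [Y → .], [Y' → . Y] }  — shift, reduce
  I1: { [L → * . S], [L → * . Y], [L → . * S], [L → . * Y], [S → . n ) n], [S → .], [X → . L L S], [Y → * . * S], [Y → . * * S], [Y → . X n], [Y → .] }  — shift, 2 reduces
  I2: { [L → . * S], [L → . * Y], [X → L . L S] }  — shift
  I3: { [Y → X . n] }  — shift
  I4: { [Y' → Y .] }  — accept
  I5: { [Y → X n .] }  — reduce
  I6: { [L → * . S], [L → * . Y], [L → . * S], [L → . * Y], [S → . n ) n], [S → .], [X → . L L S], [Y → . * * S], [Y → . X n], [Y → .] }  — shift, 2 reduces
  I7: { [S → . n ) n], [S → .], [X → L L . S] }  — shift, reduce
  I8: { [X → L L S .] }  — reduce
  I9: { [S → n . ) n] }  — shift
  I10: { [S → n ) . n] }  — shift
  I11: { [S → n ) n .] }  — reduce
  I12: { [L → * S .] }  — reduce
  I13: { [L → * Y .] }  — reduce
  I14: { [L → * . S], [L → * . Y], [L → . * S], [L → . * Y], [S → . n ) n], [S → .], [X → . L L S], [Y → * * . S], [Y → * . * S], [Y → . * * S], [Y → . X n], [Y → .] }  — shift, 2 reduces
  I15: { [L → * S .], [Y → * * S .] }  — 2 reduces

I0 contains reduce item [Y → .] and shift items [L → . * S], [L → . * Y], [Y → . * * S] — shift-reduce conflict.
I1 contains reduce items [S → .], [Y → .] and shift items [L → . * S], [L → . * Y], [S → . n ) n], [Y → . * * S], [Y → * . * S] — shift-reduce conflict.
I6 contains reduce items [S → .], [Y → .] and shift items [L → . * S], [L → . * Y], [S → . n ) n], [Y → . * * S] — shift-reduce conflict.
I7 contains reduce item [S → .] and shift item [S → . n ) n] — shift-reduce conflict.
I14 contains reduce items [S → .], [Y → .] and shift items [L → . * S], [L → . * Y], [S → . n ) n], [Y → . * * S], [Y → * . * S] — shift-reduce conflict.

Answer: Yes — I0: [Y → .] vs [L → . * S]; I1: [S → .] vs [L → . * S]; I6: [S → .] vs [L → . * S]; I7: [S → .] vs [S → . n ) n]; I14: [S → .] vs [L → . * S]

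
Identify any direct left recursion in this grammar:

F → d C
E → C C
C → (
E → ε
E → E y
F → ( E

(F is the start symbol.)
Direct left recursion occurs when N → N α for some non-terminal N (the right-hand side begins with the left-hand side itself).

F → d C: starts with d
E → C C: starts with C
C → (: starts with '('
E → ε: starts with ε
E → E y: LEFT RECURSIVE (starts with E)
F → ( E: starts with '('

The grammar has direct left recursion on: E.

Answer: Yes, E is left-recursive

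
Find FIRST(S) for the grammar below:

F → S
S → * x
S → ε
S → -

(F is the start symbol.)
{ '*', '-', ε }

From S → * x:
  - '*' is a terminal: add '*' and stop
From S → ε:
  - ε-production, so ε ∈ FIRST(S)
From S → -:
  - '-' is a terminal: add '-' and stop

Collecting: FIRST(S) = { '*', '-', ε }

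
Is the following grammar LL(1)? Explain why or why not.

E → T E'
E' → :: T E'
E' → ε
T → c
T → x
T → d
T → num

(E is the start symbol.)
Yes, the grammar is LL(1).

A grammar is LL(1) if for each non-terminal N with multiple productions, the predict sets of those productions are pairwise disjoint, where PREDICT(N → α) = (FIRST(α) \ {ε}) ∪ (FOLLOW(N) if α ⇒* ε).

Relevant sets:
  FOLLOW(E') = { $ }

For E':
  PREDICT(E' → :: T E') = { '::' }
  PREDICT(E' → ε) = { $ }
For T:
  PREDICT(T → c) = { 'c' }
  PREDICT(T → x) = { 'x' }
  PREDICT(T → d) = { 'd' }
  PREDICT(T → num) = { 'num' }
E has a single production, so nothing to check there.

All predict sets are disjoint. The grammar IS LL(1).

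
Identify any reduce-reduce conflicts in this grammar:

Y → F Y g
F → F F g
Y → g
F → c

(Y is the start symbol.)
Yes — I8: [F → F F g .] vs [Y → g .]

Augment with Y' → Y and build the canonical LR(0) collection (I0 = CLOSURE({[Y' → . Y]}), then GOTO on every symbol after a dot until no new states appear). It has 9 states:
  I0: { [F → . F F g], [F → . c], [Y → . F Y g], [Y → . g], [Y' → . Y] }  — shift
  I1: { [F → . F F g], [F → . c], [F → F . F g], [Y → . F Y g], [Y → . g], [Y → F . Y g] }  — shift
  I2: { [Y' → Y .] }  — accept
  I3: { [F → c .] }  — reduce
  I4: { [Y → g .] }  — reduce
  I5: { [F → . F F g], [F → . c], [F → F . F g], [F → F F . g], [Y → . F Y g], [Y → . g], [Y → F . Y g] }  — shift
  I6: { [Y → F Y . g] }  — shift
  I7: { [Y → F Y g .] }  — reduce
  I8: { [F → F F g .], [Y → g .] }  — 2 reduces

I8 contains complete items [F → F F g .], [Y → g .] — reduce-reduce conflict.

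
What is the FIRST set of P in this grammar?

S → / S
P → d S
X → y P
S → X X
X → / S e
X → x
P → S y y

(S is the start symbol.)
FIRST sets of the other non-terminals involved (by the same procedure, iterated to a fixed point):
  FIRST(S) = { '/', 'x', 'y' }

From P → d S:
  - d is a terminal: add 'd' and stop
From P → S y y:
  - S is a non-terminal: add FIRST(S) \ {ε} = { '/', 'x', 'y' }
    S is not nullable, so stop

Collecting: FIRST(P) = { '/', 'd', 'x', 'y' }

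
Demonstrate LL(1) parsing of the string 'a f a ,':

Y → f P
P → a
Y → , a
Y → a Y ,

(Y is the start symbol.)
LL(1) parsing maintains a stack (initially the start symbol over $) and the input. At each step: if the stack top is a terminal, match it against the current input token; if it is a non-terminal N, replace it with the RHS of M[N, lookahead] (the unique production whose predict set contains the lookahead).

Stack is shown with the top on the left.

Stack    Input      Action
--------------------------
Y $      a f a , $  output Y → a Y ,
a Y , $  a f a , $  match 'a'
Y , $    f a , $    output Y → f P
f P , $  f a , $    match 'f'
P , $    a , $      output P → a
a , $    a , $      match 'a'
, $      , $        match ','
$        $          accept

The string is accepted.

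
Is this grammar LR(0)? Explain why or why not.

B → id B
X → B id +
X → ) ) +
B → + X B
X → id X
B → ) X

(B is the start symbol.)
No. Shift-reduce conflict between [B → id B .] and [X → B . id +]

Augment with B' → B and build the canonical LR(0) collection (I0 = CLOSURE({[B' → . B]}), then GOTO on every symbol after a dot until no new states appear). It has 18 states:
  I0: { [B → . ) X], [B → . + X B], [B → . id B], [B' → . B] }  — shift
  I1: { [B → ) . X], [B → . ) X], [B → . + X B], [B → . id B], [X → . ) ) +], [X → . B id +], [X → . id X] }  — shift
  I2: { [B → + . X B], [B → . ) X], [B → . + X B], [B → . id B], [X → . ) ) +], [X → . B id +], [X → . id X] }  — shift
  I3: { [B' → B .] }  — accept
  I4: { [B → . ) X], [B → . + X B], [B → . id B], [B → id . B] }  — shift
  I5: { [B → id B .] }  — reduce
  I6: { [B → ) . X], [B → . ) X], [B → . + X B], [B → . id B], [X → ) . ) +], [X → . ) ) +], [X → . B id +], [X → . id X] }  — shift
  I7: { [X → B . id +] }  — shift
  I8: { [B → + X . B], [B → . ) X], [B → . + X B], [B → . id B] }  — shift
  I9: { [B → . ) X], [B → . + X B], [B → . id B], [B → id . B], [X → . ) ) +], [X → . B id +], [X → . id X], [X → id . X] }  — shift
  I10: { [B → id B .], [X → B . id +] }  — shift, reduce
  I11: { [X → id X .] }  — reduce
  I12: { [X → B id . +] }  — shift
  I13: { [X → B id + .] }  — reduce
  I14: { [B → + X B .] }  — reduce
  I15: { [B → ) . X], [B → . ) X], [B → . + X B], [B → . id B], [X → ) ) . +], [X → ) . ) +], [X → . ) ) +], [X → . B id +], [X → . id X] }  — shift
  I16: { [B → ) X .] }  — reduce
  I17: { [B → + . X B], [B → . ) X], [B → . + X B], [B → . id B], [X → ) ) + .], [X → . ) ) +], [X → . B id +], [X → . id X] }  — shift, reduce

Conflict in state I10:
  Shift-reduce conflict between [B → id B .] and [X → B . id +]
So the grammar is NOT LR(0).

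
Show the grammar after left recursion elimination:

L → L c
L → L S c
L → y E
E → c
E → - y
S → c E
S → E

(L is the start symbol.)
L → y E L'
L' → c L'
L' → S c L'
L' → ε
E → c
E → - y
S → c E
S → E

L is directly left-recursive. The standard transformation for
  A → A α₁ | ... | A α_m | β₁ | ... | β_n
is
  A  → β₁ A' | ... | β_n A'
  A' → α₁ A' | ... | α_m A' | ε

L → y E becomes L → y E L'
L → L c becomes L' → c L'
L → L S c becomes L' → S c L'
Add L' → ε

Productions for other non-terminals are unchanged:
  E → c
  E → - y
  S → c E
  S → E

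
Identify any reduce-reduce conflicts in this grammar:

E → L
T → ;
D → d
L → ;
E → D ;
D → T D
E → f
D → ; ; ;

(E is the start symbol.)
Yes — I1: [L → ; .] vs [T → ; .]

A reduce-reduce conflict occurs when an LR(0) state has two complete items [A → α .] and [B → β .] — both call for a reduction, and with no lookahead the parser cannot choose between them.

Augment with E' → E and build the canonical LR(0) collection (I0 = CLOSURE({[E' → . E]}), then GOTO on every symbol after a dot until no new states appear). It has 13 states:
  I0: { [D → . ; ; ;], [D → . T D], [D → . d], [E → . D ;], [E → . L], [E → . f], [E' → . E], [L → . ;], [T → . ;] }  — shift
  I1: { [D → ; . ; ;], [L → ; .], [T → ; .] }  — shift, 2 reduces
  I2: { [E → D . ;] }  — shift
  I3: { [E' → E .] }  — accept
  I4: { [E → L .] }  — reduce
  I5: { [D → . ; ; ;], [D → . T D], [D → . d], [D → T . D], [T → . ;] }  — shift
  I6: { [D → d .] }  — reduce
  I7: { [E → f .] }  — reduce
  I8: { [D → ; . ; ;], [T → ; .] }  — shift, reduce
  I9: { [D → T D .] }  — reduce
  I10: { [D → ; ; . ;] }  — shift
  I11: { [D → ; ; ; .] }  — reduce
  I12: { [E → D ; .] }  — reduce

I1 contains complete items [L → ; .], [T → ; .] — reduce-reduce conflict.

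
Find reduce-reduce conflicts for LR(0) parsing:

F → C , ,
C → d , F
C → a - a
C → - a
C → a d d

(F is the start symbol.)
A reduce-reduce conflict occurs when an LR(0) state has two complete items [A → α .] and [B → β .] — both call for a reduction, and with no lookahead the parser cannot choose between them.

Augment with F' → F and build the canonical LR(0) collection (I0 = CLOSURE({[F' → . F]}), then GOTO on every symbol after a dot until no new states appear). It has 15 states:
  I0: { [C → . - a], [C → . a - a], [C → . a d d], [C → . d , F], [F → . C , ,], [F' → . F] }  — shift
  I1: { [C → - . a] }  — shift
  I2: { [F → C . , ,] }  — shift
  I3: { [F' → F .] }  — accept
  I4: { [C → a . - a], [C → a . d d] }  — shift
  I5: { [C → d . , F] }  — shift
  I6: { [C → . - a], [C → . a - a], [C → . a d d], [C → . d , F], [C → d , . F], [F → . C , ,] }  — shift
  I7: { [C → d , F .] }  — reduce
  I8: { [C → a - . a] }  — shift
  I9: { [C → a d . d] }  — shift
  I10: { [C → a d d .] }  — reduce
  I11: { [C → a - a .] }  — reduce
  I12: { [F → C , . ,] }  — shift
  I13: { [F → C , , .] }  — reduce
  I14: { [C → - a .] }  — reduce

No state contains more than one complete item.

Answer: No reduce-reduce conflicts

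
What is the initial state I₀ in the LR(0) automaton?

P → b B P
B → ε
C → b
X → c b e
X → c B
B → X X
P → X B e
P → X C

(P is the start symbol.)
{ [P → . X B e], [P → . X C], [P → . b B P], [P' → . P], [X → . c B], [X → . c b e] }

First, augment the grammar with P' → P
I₀ = CLOSURE({ [P' → . P] }):
  [P' → . P] has the dot before P: add [P → . b B P], [P → . X B e], [P → . X C]
  [P → . X B e] has the dot before X: add [X → . c b e], [X → . c B]
No further items can be added.

I₀ = { [P → . X B e], [P → . X C], [P → . b B P], [P' → . P], [X → . c B], [X → . c b e] }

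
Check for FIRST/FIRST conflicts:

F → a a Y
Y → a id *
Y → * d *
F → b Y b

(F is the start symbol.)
No FIRST/FIRST conflicts.

Productions for F:
  F → a a Y: FIRST = { 'a' }
  F → b Y b: FIRST = { 'b' }
Productions for Y:
  Y → a id *: FIRST = { 'a' }
  Y → * d *: FIRST = { '*' }

All alternatives of each non-terminal have pairwise disjoint FIRST sets.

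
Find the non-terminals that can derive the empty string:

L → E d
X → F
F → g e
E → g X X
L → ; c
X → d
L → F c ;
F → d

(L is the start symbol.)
A non-terminal is nullable if it can derive ε (the empty string): either it has an ε-production, or it has a production whose right-hand side consists entirely of nullable non-terminals.

There are no ε-productions, so no non-terminal can derive ε.
No non-terminals are nullable.

Answer: None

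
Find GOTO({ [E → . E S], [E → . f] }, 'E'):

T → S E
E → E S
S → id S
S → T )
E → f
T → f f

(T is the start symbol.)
{ [E → E . S], [S → . T )], [S → . id S], [T → . S E], [T → . f f] }

GOTO(I, 'E') = CLOSURE({ [A → αX.β] : [A → α.Xβ] ∈ I, X = 'E' })

Items with dot before 'E', with the dot advanced:
  [E → . E S] → [E → E . S]
Closure of the advanced items:
  [E → E . S] has the dot before S: add [S → . id S], [S → . T )]
  [S → . T )] has the dot before T: add [T → . S E], [T → . f f]

GOTO = { [E → E . S], [S → . T )], [S → . id S], [T → . S E], [T → . f f] }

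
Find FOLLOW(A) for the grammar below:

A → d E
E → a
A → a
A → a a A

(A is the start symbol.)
To compute FOLLOW(A), find every occurrence of A on a right-hand side N → α A β: add FIRST(β) \ {ε}, and if β is empty or nullable also add FOLLOW(N). Iterate to a fixed point.

A is the start symbol, so $ ∈ FOLLOW(A).
In A → a a A: A is at the end; this adds FOLLOW(A) to itself — nothing new

Taking the union: FOLLOW(A) = { $ }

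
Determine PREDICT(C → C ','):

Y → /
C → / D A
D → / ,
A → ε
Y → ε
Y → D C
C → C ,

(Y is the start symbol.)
{ '/' }

PREDICT(C → C ',') = (FIRST(RHS) \ {ε}) ∪ (FOLLOW(C) if ε ∈ FIRST(RHS), i.e. RHS ⇒* ε)
FIRST(C) = { '/' }
FIRST(C ',') = { '/' }
ε ∉ FIRST(C ','), so FOLLOW(C) is not added.
PREDICT(C → C ',') = { '/' }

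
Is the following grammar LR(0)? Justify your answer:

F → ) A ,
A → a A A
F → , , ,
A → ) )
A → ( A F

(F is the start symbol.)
A grammar is LR(0) if no state in the canonical LR(0) collection has:
  - both a shift item (dot before a terminal) and a complete item (shift-reduce conflict), or
  - two or more complete items (reduce-reduce conflict; the accept item [F' → F .] counts as a complete item here).

Augment with F' → F and build the canonical LR(0) collection (I0 = CLOSURE({[F' → . F]}), then GOTO on every symbol after a dot until no new states appear). It has 16 states:
  I0: { [F → . ) A ,], [F → . , , ,], [F' → . F] }  — shift
  I1: { [A → . ( A F], [A → . ) )], [A → . a A A], [F → ) . A ,] }  — shift
  I2: { [F → , . , ,] }  — shift
  I3: { [F' → F .] }  — accept
  I4: { [F → , , . ,] }  — shift
  I5: { [F → , , , .] }  — reduce
  I6: { [A → ( . A F], [A → . ( A F], [A → . ) )], [A → . a A A] }  — shift
  I7: { [A → ) . )] }  — shift
  I8: { [F → ) A . ,] }  — shift
  I9: { [A → . ( A F], [A → . ) )], [A → . a A A], [A → a . A A] }  — shift
  I10: { [A → . ( A F], [A → . ) )], [A → . a A A], [A → a A . A] }  — shift
  I11: { [A → a A A .] }  — reduce
  I12: { [F → ) A , .] }  — reduce
  I13: { [A → ) ) .] }  — reduce
  I14: { [A → ( A . F], [F → . ) A ,], [F → . , , ,] }  — shift
  I15: { [A → ( A F .] }  — reduce

Every state is either a pure shift/goto state or contains exactly one complete item and nothing to shift — no conflicts. The grammar is LR(0).

Answer: Yes, the grammar is LR(0)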